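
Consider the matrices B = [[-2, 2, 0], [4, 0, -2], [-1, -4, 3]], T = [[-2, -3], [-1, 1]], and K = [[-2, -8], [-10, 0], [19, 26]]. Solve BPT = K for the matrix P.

P = [[-2, 4], [-1, 3], [-5, 5]]

P = B⁻¹KT⁻¹ (apply B⁻¹ on the left and T⁻¹ on the right).
det B = -4, so B⁻¹ = [[2, 3/2, 1], [5/2, 3/2, 1], [4, 5/2, 2]].
T has determinant -5; T⁻¹ = [[-1/5, -3/5], [-1/5, 2/5]].
B⁻¹K = [[0, 10], [-1, 6], [5, 20]].
P = (B⁻¹K)T⁻¹ = [[-2, 4], [-1, 3], [-5, 5]].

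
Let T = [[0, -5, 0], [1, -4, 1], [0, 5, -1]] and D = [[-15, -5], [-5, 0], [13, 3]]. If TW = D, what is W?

Since T multiplies W on the left, W = T⁻¹D.
det T = -5, so T⁻¹ = [[1/5, 1, 1], [-1/5, 0, 0], [-1, 0, -1]].
W = T⁻¹D = [[1/5, 1, 1], [-1/5, 0, 0], [-1, 0, -1]] · [[-15, -5], [-5, 0], [13, 3]] = [[5, 2], [3, 1], [2, 2]].

W = [[5, 2], [3, 1], [2, 2]]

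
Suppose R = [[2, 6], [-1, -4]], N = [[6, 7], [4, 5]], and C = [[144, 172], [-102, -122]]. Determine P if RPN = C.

Isolating P: multiply by R⁻¹ from the left and N⁻¹ from the right, so P = R⁻¹CN⁻¹.
det R = -2; the adjugate gives R⁻¹ = [[2, 3], [-1/2, -1]].
det N = 2; the adjugate gives N⁻¹ = [[5/2, -7/2], [-2, 3]].
R⁻¹C = [[-18, -22], [30, 36]].
P = (R⁻¹C)N⁻¹ = [[-1, -3], [3, 3]].

P = [[-1, -3], [3, 3]]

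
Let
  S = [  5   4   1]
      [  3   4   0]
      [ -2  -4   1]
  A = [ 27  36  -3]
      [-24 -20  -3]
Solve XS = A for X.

X = [[3, 0, -6], [-6, 4, 3]]

Since S sits to the right of X, X = AS⁻¹.
det S = 4, so S⁻¹ = [[1, -2, -1], [-3/4, 7/4, 3/4], [-1, 3, 2]].
X = AS⁻¹ = [[27, 36, -3], [-24, -20, -3]] · [[1, -2, -1], [-3/4, 7/4, 3/4], [-1, 3, 2]] = [[3, 0, -6], [-6, 4, 3]].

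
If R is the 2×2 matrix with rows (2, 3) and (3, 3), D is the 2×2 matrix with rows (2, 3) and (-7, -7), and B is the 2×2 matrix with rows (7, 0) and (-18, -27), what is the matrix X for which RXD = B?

X = [[-2, 3], [-1, -3]]

Isolating X: multiply by R⁻¹ from the left and D⁻¹ from the right, so X = R⁻¹BD⁻¹.
det R = -3, so R⁻¹ = [[-1, 1], [1, -2/3]].
D has determinant 7; D⁻¹ = [[-1, -3/7], [1, 2/7]].
R⁻¹B = [[-25, -27], [19, 18]].
X = (R⁻¹B)D⁻¹ = [[-2, 3], [-1, -3]].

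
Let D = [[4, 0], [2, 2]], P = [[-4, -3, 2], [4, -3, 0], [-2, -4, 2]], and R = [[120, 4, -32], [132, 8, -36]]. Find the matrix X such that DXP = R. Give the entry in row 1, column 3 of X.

Isolating X: multiply by D⁻¹ from the left and P⁻¹ from the right, so X = D⁻¹RP⁻¹.
det D = 8; the adjugate gives D⁻¹ = [[1/4, 0], [-1/4, 1/2]].
det P = 4, so P⁻¹ = [[-3/2, -1/2, 3/2], [-2, -1, 2], [-11/2, -5/2, 6]].
D⁻¹R = [[30, 1, -8], [36, 3, -10]].
X = (D⁻¹R)P⁻¹ = [[-3, 4, -1], [-5, 4, 0]].

-1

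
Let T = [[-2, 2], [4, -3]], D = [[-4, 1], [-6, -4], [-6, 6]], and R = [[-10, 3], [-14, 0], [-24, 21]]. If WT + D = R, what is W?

W = [[-5, -4], [-4, -4], [3, -3]]

WT = R − D = [[-6, 2], [-8, 4], [-18, 15]].
Right-multiplying both sides by T⁻¹ gives W = (R − D)T⁻¹.
T has determinant -2; T⁻¹ = [[3/2, 1], [2, 1]].
W = (R − D)T⁻¹ = [[-5, -4], [-4, -4], [3, -3]].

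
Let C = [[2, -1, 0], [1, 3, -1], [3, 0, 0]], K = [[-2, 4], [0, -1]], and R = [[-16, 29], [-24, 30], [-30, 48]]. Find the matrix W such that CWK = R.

Isolating W: multiply by C⁻¹ from the left and K⁻¹ from the right, so W = C⁻¹RK⁻¹.
det C = 3, so C⁻¹ = [[0, 0, 1/3], [-1, 0, 2/3], [-3, -1, 7/3]].
det K = 2; the adjugate gives K⁻¹ = [[-1/2, -2], [0, -1]].
C⁻¹R = [[-10, 16], [-4, 3], [2, -5]].
W = (C⁻¹R)K⁻¹ = [[5, 4], [2, 5], [-1, 1]].

W = [[5, 4], [2, 5], [-1, 1]]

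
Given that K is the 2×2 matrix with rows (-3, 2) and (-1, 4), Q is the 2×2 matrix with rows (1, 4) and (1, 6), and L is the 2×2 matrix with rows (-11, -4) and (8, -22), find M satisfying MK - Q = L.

M = [[4, -2], [-2, -3]]

MK = L + Q = [[-10, 0], [9, -16]].
Right-multiplying both sides by K⁻¹ gives M = (L + Q)K⁻¹.
det K = -10, so K⁻¹ = [[-2/5, 1/5], [-1/10, 3/10]].
M = (L + Q)K⁻¹ = [[4, -2], [-2, -3]].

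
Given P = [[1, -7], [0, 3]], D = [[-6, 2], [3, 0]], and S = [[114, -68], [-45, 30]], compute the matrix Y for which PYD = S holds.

Left-multiply by P⁻¹ and right-multiply by D⁻¹: Y = P⁻¹SD⁻¹.
det P = 3; the adjugate gives P⁻¹ = [[1, 7/3], [0, 1/3]].
det D = -6; the adjugate gives D⁻¹ = [[0, 1/3], [1/2, 1]].
P⁻¹S = [[9, 2], [-15, 10]].
Y = (P⁻¹S)D⁻¹ = [[1, 5], [5, 5]].

Y = [[1, 5], [5, 5]]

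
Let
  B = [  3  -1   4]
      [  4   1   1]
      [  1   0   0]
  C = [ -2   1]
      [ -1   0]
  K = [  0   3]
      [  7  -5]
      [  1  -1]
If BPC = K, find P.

Isolating P: multiply by B⁻¹ from the left and C⁻¹ from the right, so P = B⁻¹KC⁻¹.
det B = -5; the adjugate gives B⁻¹ = [[0, 0, 1], [-1/5, 4/5, -13/5], [1/5, 1/5, -7/5]].
det C = 1, so C⁻¹ = [[0, -1], [1, -2]].
B⁻¹K = [[1, -1], [3, -2], [0, 1]].
P = (B⁻¹K)C⁻¹ = [[-1, 1], [-2, 1], [1, -2]].

P = [[-1, 1], [-2, 1], [1, -2]]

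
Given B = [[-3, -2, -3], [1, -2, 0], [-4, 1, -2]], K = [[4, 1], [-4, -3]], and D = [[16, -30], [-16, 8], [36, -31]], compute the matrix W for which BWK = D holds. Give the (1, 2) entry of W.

-2

Isolating W: multiply by B⁻¹ from the left and K⁻¹ from the right, so W = B⁻¹DK⁻¹.
B has determinant 5; B⁻¹ = [[4/5, -7/5, -6/5], [2/5, -6/5, -3/5], [-7/5, 11/5, 8/5]].
det K = -8; the adjugate gives K⁻¹ = [[3/8, 1/8], [-1/2, -1/2]].
B⁻¹D = [[-8, 2], [4, -3], [0, 10]].
W = (B⁻¹D)K⁻¹ = [[-4, -2], [3, 2], [-5, -5]].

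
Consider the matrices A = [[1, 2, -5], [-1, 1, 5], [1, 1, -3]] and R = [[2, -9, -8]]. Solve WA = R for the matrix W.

W = [[-3, -4, 1]]

Since A sits to the right of W, W = RA⁻¹.
det A = 6; the adjugate gives A⁻¹ = [[-4/3, 1/6, 5/2], [1/3, 1/3, 0], [-1/3, 1/6, 1/2]].
W = RA⁻¹ = [[2, -9, -8]] · [[-4/3, 1/6, 5/2], [1/3, 1/3, 0], [-1/3, 1/6, 1/2]] = [[-3, -4, 1]].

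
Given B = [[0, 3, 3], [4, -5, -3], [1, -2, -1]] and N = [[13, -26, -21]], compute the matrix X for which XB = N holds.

X = [[-4, 4, -3]]

Since B sits to the right of X, X = NB⁻¹.
det B = -6, so B⁻¹ = [[1/6, 1/2, -1], [-1/6, 1/2, -2], [1/2, -1/2, 2]].
X = NB⁻¹ = [[13, -26, -21]] · [[1/6, 1/2, -1], [-1/6, 1/2, -2], [1/2, -1/2, 2]] = [[-4, 4, -3]].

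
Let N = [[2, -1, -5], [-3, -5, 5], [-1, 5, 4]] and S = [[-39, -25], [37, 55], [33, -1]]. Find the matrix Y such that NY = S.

Y = [[-4, 0], [1, -5], [6, 6]]

Since N multiplies Y on the left, Y = N⁻¹S.
det N = 3, so N⁻¹ = [[-15, -7, -10], [7/3, 1, 5/3], [-20/3, -3, -13/3]].
Y = N⁻¹S = [[-15, -7, -10], [7/3, 1, 5/3], [-20/3, -3, -13/3]] · [[-39, -25], [37, 55], [33, -1]] = [[-4, 0], [1, -5], [6, 6]].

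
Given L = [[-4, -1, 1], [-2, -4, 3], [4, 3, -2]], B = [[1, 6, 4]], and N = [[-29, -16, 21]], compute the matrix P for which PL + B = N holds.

P = [[4, 3, -2]]

PL = N − B = [[-30, -22, 17]].
L is on the right of P, so right-multiply by L⁻¹: P = (N − B)L⁻¹.
det L = 6, so L⁻¹ = [[-1/6, 1/6, 1/6], [4/3, 2/3, 5/3], [5/3, 4/3, 7/3]].
P = (N − B)L⁻¹ = [[4, 3, -2]].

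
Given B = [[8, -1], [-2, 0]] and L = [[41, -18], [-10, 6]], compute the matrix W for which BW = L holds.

Left-multiplying both sides by B⁻¹ gives W = B⁻¹L.
B has determinant -2; B⁻¹ = [[0, -1/2], [-1, -4]].
W = B⁻¹L = [[0, -1/2], [-1, -4]] · [[41, -18], [-10, 6]] = [[5, -3], [-1, -6]].

W = [[5, -3], [-1, -6]]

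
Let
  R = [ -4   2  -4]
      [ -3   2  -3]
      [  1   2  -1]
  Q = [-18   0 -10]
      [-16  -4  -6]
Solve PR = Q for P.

Since R sits to the right of P, P = QR⁻¹.
det R = 4, so R⁻¹ = [[1, -3/2, 1/2], [-3/2, 2, 0], [-2, 5/2, -1/2]].
P = QR⁻¹ = [[-18, 0, -10], [-16, -4, -6]] · [[1, -3/2, 1/2], [-3/2, 2, 0], [-2, 5/2, -1/2]] = [[2, 2, -4], [2, 1, -5]].

P = [[2, 2, -4], [2, 1, -5]]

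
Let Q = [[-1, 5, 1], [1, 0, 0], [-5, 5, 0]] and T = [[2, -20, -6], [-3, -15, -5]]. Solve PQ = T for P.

Since Q sits to the right of P, P = TQ⁻¹.
Q has determinant 5; Q⁻¹ = [[0, 1, 0], [0, 1, 1/5], [1, -4, -1]].
P = TQ⁻¹ = [[2, -20, -6], [-3, -15, -5]] · [[0, 1, 0], [0, 1, 1/5], [1, -4, -1]] = [[-6, 6, 2], [-5, 2, 2]].

P = [[-6, 6, 2], [-5, 2, 2]]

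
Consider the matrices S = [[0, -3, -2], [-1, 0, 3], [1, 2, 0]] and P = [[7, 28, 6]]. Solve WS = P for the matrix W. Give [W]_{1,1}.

-6

Right-multiplying both sides by S⁻¹ gives W = PS⁻¹.
S has determinant -5; S⁻¹ = [[6/5, 4/5, 9/5], [-3/5, -2/5, -2/5], [2/5, 3/5, 3/5]].
W = PS⁻¹ = [[7, 28, 6]] · [[6/5, 4/5, 9/5], [-3/5, -2/5, -2/5], [2/5, 3/5, 3/5]] = [[-6, -2, 5]].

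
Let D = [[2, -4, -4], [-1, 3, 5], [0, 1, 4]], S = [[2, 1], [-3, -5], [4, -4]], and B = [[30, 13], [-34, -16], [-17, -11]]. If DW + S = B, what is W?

W = [[-4, 4], [-5, 1], [-4, -2]]

DW = B − S = [[28, 12], [-31, -11], [-21, -7]].
D is on the left of W, so left-multiply by D⁻¹: W = D⁻¹(B − S).
det D = 2, so D⁻¹ = [[7/2, 6, -4], [2, 4, -3], [-1/2, -1, 1]].
W = D⁻¹(B − S) = [[-4, 4], [-5, 1], [-4, -2]].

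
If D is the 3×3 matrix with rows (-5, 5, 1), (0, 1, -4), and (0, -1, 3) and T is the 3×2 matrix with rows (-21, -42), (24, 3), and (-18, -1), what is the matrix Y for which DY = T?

Y = [[3, 3], [0, -5], [-6, -2]]

Left-multiplying both sides by D⁻¹ gives Y = D⁻¹T.
det D = 5, so D⁻¹ = [[-1/5, -16/5, -21/5], [0, -3, -4], [0, -1, -1]].
Y = D⁻¹T = [[-1/5, -16/5, -21/5], [0, -3, -4], [0, -1, -1]] · [[-21, -42], [24, 3], [-18, -1]] = [[3, 3], [0, -5], [-6, -2]].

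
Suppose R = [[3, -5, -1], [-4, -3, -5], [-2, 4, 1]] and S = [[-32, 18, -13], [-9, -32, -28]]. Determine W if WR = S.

Since R sits to the right of W, W = SR⁻¹.
det R = 3; the adjugate gives R⁻¹ = [[17/3, 1/3, 22/3], [14/3, 1/3, 19/3], [-22/3, -2/3, -29/3]].
W = SR⁻¹ = [[-32, 18, -13], [-9, -32, -28]] · [[17/3, 1/3, 22/3], [14/3, 1/3, 19/3], [-22/3, -2/3, -29/3]] = [[-2, 4, 5], [5, 5, 2]].

W = [[-2, 4, 5], [5, 5, 2]]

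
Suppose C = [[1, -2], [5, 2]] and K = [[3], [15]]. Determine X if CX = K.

Left-multiplying both sides by C⁻¹ gives X = C⁻¹K.
C has determinant 12; C⁻¹ = [[1/6, 1/6], [-5/12, 1/12]].
X = C⁻¹K = [[1/6, 1/6], [-5/12, 1/12]] · [[3], [15]] = [[3], [0]].

X = [[3], [0]]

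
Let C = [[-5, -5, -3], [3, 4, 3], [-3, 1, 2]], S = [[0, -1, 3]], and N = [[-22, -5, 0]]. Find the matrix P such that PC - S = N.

PC = N + S = [[-22, -6, 3]].
Since C sits to the right of P, P = (N + S)C⁻¹.
det C = 5, so C⁻¹ = [[1, 7/5, -3/5], [-3, -19/5, 6/5], [3, 4, -1]].
P = (N + S)C⁻¹ = [[5, 4, 3]].

P = [[5, 4, 3]]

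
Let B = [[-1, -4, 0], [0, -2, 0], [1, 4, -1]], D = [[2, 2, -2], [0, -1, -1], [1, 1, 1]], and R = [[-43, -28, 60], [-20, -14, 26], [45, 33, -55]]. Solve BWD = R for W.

Isolating W: multiply by B⁻¹ from the left and D⁻¹ from the right, so W = B⁻¹RD⁻¹.
B has determinant -2; B⁻¹ = [[-1, 2, 0], [0, -1/2, 0], [-1, 0, -1]].
det D = -4; the adjugate gives D⁻¹ = [[0, 1, 1], [1/4, -1, -1/2], [-1/4, 0, 1/2]].
B⁻¹R = [[3, 0, -8], [10, 7, -13], [-2, -5, -5]].
W = (B⁻¹R)D⁻¹ = [[2, 3, -1], [5, 3, 0], [0, 3, -2]].

W = [[2, 3, -1], [5, 3, 0], [0, 3, -2]]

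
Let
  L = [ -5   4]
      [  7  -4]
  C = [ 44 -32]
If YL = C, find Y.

Since L sits to the right of Y, Y = CL⁻¹.
L has determinant -8; L⁻¹ = [[1/2, 1/2], [7/8, 5/8]].
Y = CL⁻¹ = [[44, -32]] · [[1/2, 1/2], [7/8, 5/8]] = [[-6, 2]].

Y = [[-6, 2]]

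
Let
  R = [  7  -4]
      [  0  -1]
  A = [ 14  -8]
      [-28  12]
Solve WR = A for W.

Since R sits to the right of W, W = AR⁻¹.
R has determinant -7; R⁻¹ = [[1/7, -4/7], [0, -1]].
W = AR⁻¹ = [[14, -8], [-28, 12]] · [[1/7, -4/7], [0, -1]] = [[2, 0], [-4, 4]].

W = [[2, 0], [-4, 4]]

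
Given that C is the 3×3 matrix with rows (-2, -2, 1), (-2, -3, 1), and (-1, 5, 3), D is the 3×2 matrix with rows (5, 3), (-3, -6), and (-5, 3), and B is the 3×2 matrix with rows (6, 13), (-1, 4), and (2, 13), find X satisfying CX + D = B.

X = [[3, -4], [-1, 0], [5, 2]]

CX = B − D = [[1, 10], [2, 10], [7, 10]].
Left-multiplying both sides by C⁻¹ gives X = C⁻¹(B − D).
det C = 5; the adjugate gives C⁻¹ = [[-14/5, 11/5, 1/5], [1, -1, 0], [-13/5, 12/5, 2/5]].
X = C⁻¹(B − D) = [[3, -4], [-1, 0], [5, 2]].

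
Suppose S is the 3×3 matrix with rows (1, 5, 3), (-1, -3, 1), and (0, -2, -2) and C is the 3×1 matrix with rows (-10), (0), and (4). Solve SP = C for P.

Left-multiplying both sides by S⁻¹ gives P = S⁻¹C.
det S = 4; the adjugate gives S⁻¹ = [[2, 1, 7/2], [-1/2, -1/2, -1], [1/2, 1/2, 1/2]].
P = S⁻¹C = [[2, 1, 7/2], [-1/2, -1/2, -1], [1/2, 1/2, 1/2]] · [[-10], [0], [4]] = [[-6], [1], [-3]].

P = [[-6], [1], [-3]]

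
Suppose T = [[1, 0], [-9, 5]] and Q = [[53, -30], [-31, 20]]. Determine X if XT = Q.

Right-multiplying both sides by T⁻¹ gives X = QT⁻¹.
det T = 5, so T⁻¹ = [[1, 0], [9/5, 1/5]].
X = QT⁻¹ = [[53, -30], [-31, 20]] · [[1, 0], [9/5, 1/5]] = [[-1, -6], [5, 4]].

X = [[-1, -6], [5, 4]]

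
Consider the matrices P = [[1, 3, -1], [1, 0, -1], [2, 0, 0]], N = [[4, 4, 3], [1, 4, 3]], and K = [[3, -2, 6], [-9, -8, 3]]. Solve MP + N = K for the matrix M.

M = [[-2, -1, 1], [-4, 4, -5]]

MP = K − N = [[-1, -6, 3], [-10, -12, 0]].
Since P sits to the right of M, M = (K − N)P⁻¹.
det P = -6; the adjugate gives P⁻¹ = [[0, 0, 1/2], [1/3, -1/3, 0], [0, -1, 1/2]].
M = (K − N)P⁻¹ = [[-2, -1, 1], [-4, 4, -5]].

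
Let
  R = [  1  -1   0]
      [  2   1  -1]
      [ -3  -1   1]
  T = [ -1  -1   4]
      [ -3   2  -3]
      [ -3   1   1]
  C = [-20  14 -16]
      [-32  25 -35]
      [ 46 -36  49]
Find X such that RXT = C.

X = R⁻¹CT⁻¹ (apply R⁻¹ on the left and T⁻¹ on the right).
det R = -1, so R⁻¹ = [[0, -1, -1], [-1, -1, -1], [-1, -4, -3]].
det T = -5; the adjugate gives T⁻¹ = [[-1, -1, 1], [-12/5, -11/5, 3], [-3/5, -4/5, 1]].
R⁻¹C = [[-14, 11, -14], [6, -3, 2], [10, -6, 9]].
X = (R⁻¹C)T⁻¹ = [[-4, 1, 5], [0, -1, -1], [-1, -4, 1]].

X = [[-4, 1, 5], [0, -1, -1], [-1, -4, 1]]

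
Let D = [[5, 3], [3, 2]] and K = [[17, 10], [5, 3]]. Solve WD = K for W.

Since D sits to the right of W, W = KD⁻¹.
D has determinant 1; D⁻¹ = [[2, -3], [-3, 5]].
W = KD⁻¹ = [[17, 10], [5, 3]] · [[2, -3], [-3, 5]] = [[4, -1], [1, 0]].

W = [[4, -1], [1, 0]]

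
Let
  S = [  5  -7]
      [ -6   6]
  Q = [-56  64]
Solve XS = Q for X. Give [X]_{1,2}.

Right-multiplying both sides by S⁻¹ gives X = QS⁻¹.
S has determinant -12; S⁻¹ = [[-1/2, -7/12], [-1/2, -5/12]].
X = QS⁻¹ = [[-56, 64]] · [[-1/2, -7/12], [-1/2, -5/12]] = [[-4, 6]].

6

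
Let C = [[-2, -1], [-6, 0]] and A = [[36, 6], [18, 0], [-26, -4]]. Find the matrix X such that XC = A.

X = [[-6, -4], [0, -3], [4, 3]]

Right-multiplying both sides by C⁻¹ gives X = AC⁻¹.
det C = -6; the adjugate gives C⁻¹ = [[0, -1/6], [-1, 1/3]].
X = AC⁻¹ = [[36, 6], [18, 0], [-26, -4]] · [[0, -1/6], [-1, 1/3]] = [[-6, -4], [0, -3], [4, 3]].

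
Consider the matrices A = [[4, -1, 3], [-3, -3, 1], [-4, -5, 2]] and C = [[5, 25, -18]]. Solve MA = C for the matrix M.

M = [[-3, 1, -5]]

Since A sits to the right of M, M = CA⁻¹.
det A = 3, so A⁻¹ = [[-1/3, -13/3, 8/3], [2/3, 20/3, -13/3], [1, 8, -5]].
M = CA⁻¹ = [[5, 25, -18]] · [[-1/3, -13/3, 8/3], [2/3, 20/3, -13/3], [1, 8, -5]] = [[-3, 1, -5]].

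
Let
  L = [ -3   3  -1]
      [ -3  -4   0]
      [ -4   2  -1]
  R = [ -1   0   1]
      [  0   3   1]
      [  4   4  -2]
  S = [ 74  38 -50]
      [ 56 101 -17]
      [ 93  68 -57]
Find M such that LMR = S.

Isolating M: multiply by L⁻¹ from the left and R⁻¹ from the right, so M = L⁻¹SR⁻¹.
L has determinant 1; L⁻¹ = [[4, 1, -4], [-3, -1, 3], [-22, -6, 21]].
det R = -2, so R⁻¹ = [[5, -2, 3/2], [-2, 1, -1/2], [6, -2, 3/2]].
L⁻¹S = [[-20, -19, 11], [1, -11, -4], [-11, -14, 5]].
M = (L⁻¹S)R⁻¹ = [[4, -1, -4], [3, -5, 1], [3, -2, -2]].

M = [[4, -1, -4], [3, -5, 1], [3, -2, -2]]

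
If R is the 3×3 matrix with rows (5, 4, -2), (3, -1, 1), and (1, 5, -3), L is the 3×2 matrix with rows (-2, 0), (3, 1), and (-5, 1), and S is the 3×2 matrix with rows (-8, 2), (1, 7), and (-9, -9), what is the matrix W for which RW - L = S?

RW = S + L = [[-10, 2], [4, 8], [-14, -8]].
R is on the left of W, so left-multiply by R⁻¹: W = R⁻¹(S + L).
det R = -2, so R⁻¹ = [[1, -1, -1], [-5, 13/2, 11/2], [-8, 21/2, 17/2]].
W = R⁻¹(S + L) = [[0, 2], [-1, -2], [3, 0]].

W = [[0, 2], [-1, -2], [3, 0]]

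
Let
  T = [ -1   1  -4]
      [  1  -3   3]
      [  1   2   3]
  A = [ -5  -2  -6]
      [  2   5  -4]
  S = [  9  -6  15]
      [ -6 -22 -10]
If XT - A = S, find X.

X = [[3, 5, 2], [2, 3, -5]]

XT = S + A = [[4, -8, 9], [-4, -17, -14]].
Right-multiplying both sides by T⁻¹ gives X = (S + A)T⁻¹.
T has determinant -5; T⁻¹ = [[3, 11/5, 9/5], [0, -1/5, 1/5], [-1, -3/5, -2/5]].
X = (S + A)T⁻¹ = [[3, 5, 2], [2, 3, -5]].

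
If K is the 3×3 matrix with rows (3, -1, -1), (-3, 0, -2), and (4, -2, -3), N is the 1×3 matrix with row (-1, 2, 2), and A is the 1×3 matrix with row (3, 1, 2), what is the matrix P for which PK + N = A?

P = [[-1, -1, 1]]

PK = A − N = [[4, -1, 0]].
Right-multiplying both sides by K⁻¹ gives P = (A − N)K⁻¹.
K has determinant -1; K⁻¹ = [[4, 1, -2], [17, 5, -9], [-6, -2, 3]].
P = (A − N)K⁻¹ = [[-1, -1, 1]].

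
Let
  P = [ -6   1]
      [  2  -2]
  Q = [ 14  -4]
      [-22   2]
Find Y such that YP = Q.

P is on the right of Y, so right-multiply by P⁻¹: Y = QP⁻¹.
det P = 10, so P⁻¹ = [[-1/5, -1/10], [-1/5, -3/5]].
Y = QP⁻¹ = [[14, -4], [-22, 2]] · [[-1/5, -1/10], [-1/5, -3/5]] = [[-2, 1], [4, 1]].

Y = [[-2, 1], [4, 1]]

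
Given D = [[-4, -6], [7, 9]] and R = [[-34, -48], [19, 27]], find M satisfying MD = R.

Right-multiplying both sides by D⁻¹ gives M = RD⁻¹.
det D = 6, so D⁻¹ = [[3/2, 1], [-7/6, -2/3]].
M = RD⁻¹ = [[-34, -48], [19, 27]] · [[3/2, 1], [-7/6, -2/3]] = [[5, -2], [-3, 1]].

M = [[5, -2], [-3, 1]]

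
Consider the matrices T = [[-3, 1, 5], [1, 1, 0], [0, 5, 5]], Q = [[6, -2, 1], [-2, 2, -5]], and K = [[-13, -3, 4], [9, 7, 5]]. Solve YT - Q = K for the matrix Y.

Y = [[3, 2, -2], [-2, 1, 2]]

YT = K + Q = [[-7, -5, 5], [7, 9, 0]].
Right-multiplying both sides by T⁻¹ gives Y = (K + Q)T⁻¹.
T has determinant 5; T⁻¹ = [[1, 4, -1], [-1, -3, 1], [1, 3, -4/5]].
Y = (K + Q)T⁻¹ = [[3, 2, -2], [-2, 1, 2]].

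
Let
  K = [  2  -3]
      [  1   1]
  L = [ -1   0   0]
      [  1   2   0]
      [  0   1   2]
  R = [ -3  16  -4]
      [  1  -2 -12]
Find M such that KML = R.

M = [[3, 3, -4], [-2, -1, -2]]

Isolating M: multiply by K⁻¹ from the left and L⁻¹ from the right, so M = K⁻¹RL⁻¹.
det K = 5; the adjugate gives K⁻¹ = [[1/5, 3/5], [-1/5, 2/5]].
det L = -4, so L⁻¹ = [[-1, 0, 0], [1/2, 1/2, 0], [-1/4, -1/4, 1/2]].
K⁻¹R = [[0, 2, -8], [1, -4, -4]].
M = (K⁻¹R)L⁻¹ = [[3, 3, -4], [-2, -1, -2]].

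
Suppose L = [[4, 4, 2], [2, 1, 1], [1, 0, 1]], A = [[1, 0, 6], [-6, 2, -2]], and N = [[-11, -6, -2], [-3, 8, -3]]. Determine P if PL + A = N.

P = [[-1, -2, -4], [1, 2, -5]]

PL = N − A = [[-12, -6, -8], [3, 6, -1]].
Right-multiplying both sides by L⁻¹ gives P = (N − A)L⁻¹.
L has determinant -2; L⁻¹ = [[-1/2, 2, -1], [1/2, -1, 0], [1/2, -2, 2]].
P = (N − A)L⁻¹ = [[-1, -2, -4], [1, 2, -5]].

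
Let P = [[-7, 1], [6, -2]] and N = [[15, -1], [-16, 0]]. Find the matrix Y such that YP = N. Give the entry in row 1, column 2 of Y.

-1

Since P sits to the right of Y, Y = NP⁻¹.
det P = 8; the adjugate gives P⁻¹ = [[-1/4, -1/8], [-3/4, -7/8]].
Y = NP⁻¹ = [[15, -1], [-16, 0]] · [[-1/4, -1/8], [-3/4, -7/8]] = [[-3, -1], [4, 2]].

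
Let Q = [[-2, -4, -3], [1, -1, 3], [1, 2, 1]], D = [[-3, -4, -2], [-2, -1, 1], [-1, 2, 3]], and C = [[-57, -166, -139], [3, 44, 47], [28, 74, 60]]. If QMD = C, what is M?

M = Q⁻¹CD⁻¹ (apply Q⁻¹ on the left and D⁻¹ on the right).
det Q = -3, so Q⁻¹ = [[7/3, 2/3, 5], [-2/3, -1/3, -1], [-1, 0, -2]].
D has determinant 5; D⁻¹ = [[-1, 8/5, -6/5], [1, -11/5, 7/5], [-1, 2, -1]].
Q⁻¹C = [[9, 12, 7], [9, 22, 17], [1, 18, 19]].
M = (Q⁻¹C)D⁻¹ = [[-4, 2, -1], [-4, 0, 3], [-2, 0, 5]].

M = [[-4, 2, -1], [-4, 0, 3], [-2, 0, 5]]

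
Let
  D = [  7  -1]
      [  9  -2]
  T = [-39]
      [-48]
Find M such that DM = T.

M = [[-6], [-3]]

D is on the left of M, so left-multiply by D⁻¹: M = D⁻¹T.
det D = -5; the adjugate gives D⁻¹ = [[2/5, -1/5], [9/5, -7/5]].
M = D⁻¹T = [[2/5, -1/5], [9/5, -7/5]] · [[-39], [-48]] = [[-6], [-3]].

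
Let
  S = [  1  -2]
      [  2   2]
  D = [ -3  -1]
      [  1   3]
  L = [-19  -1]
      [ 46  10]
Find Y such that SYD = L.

Left-multiply by S⁻¹ and right-multiply by D⁻¹: Y = S⁻¹LD⁻¹.
det S = 6, so S⁻¹ = [[1/3, 1/3], [-1/3, 1/6]].
det D = -8, so D⁻¹ = [[-3/8, -1/8], [1/8, 3/8]].
S⁻¹L = [[9, 3], [14, 2]].
Y = (S⁻¹L)D⁻¹ = [[-3, 0], [-5, -1]].

Y = [[-3, 0], [-5, -1]]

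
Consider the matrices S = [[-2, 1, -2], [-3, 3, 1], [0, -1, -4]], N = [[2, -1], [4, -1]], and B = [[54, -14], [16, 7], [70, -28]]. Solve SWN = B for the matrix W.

W = [[1, -1], [-5, 5], [-4, -3]]

Isolating W: multiply by S⁻¹ from the left and N⁻¹ from the right, so W = S⁻¹BN⁻¹.
S has determinant 4; S⁻¹ = [[-11/4, 3/2, 7/4], [-3, 2, 2], [3/4, -1/2, -3/4]].
det N = 2, so N⁻¹ = [[-1/2, 1/2], [-2, 1]].
S⁻¹B = [[-2, 0], [10, 0], [-20, 7]].
W = (S⁻¹B)N⁻¹ = [[1, -1], [-5, 5], [-4, -3]].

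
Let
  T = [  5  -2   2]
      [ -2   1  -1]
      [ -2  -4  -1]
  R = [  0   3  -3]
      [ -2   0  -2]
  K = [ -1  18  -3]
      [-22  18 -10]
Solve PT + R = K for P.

P = [[-1, 1, -3], [-4, 2, -2]]

PT = K − R = [[-1, 15, 0], [-20, 18, -8]].
T is on the right of P, so right-multiply by T⁻¹: P = (K − R)T⁻¹.
det T = -5; the adjugate gives T⁻¹ = [[1, 2, 0], [0, 1/5, -1/5], [-2, -24/5, -1/5]].
P = (K − R)T⁻¹ = [[-1, 1, -3], [-4, 2, -2]].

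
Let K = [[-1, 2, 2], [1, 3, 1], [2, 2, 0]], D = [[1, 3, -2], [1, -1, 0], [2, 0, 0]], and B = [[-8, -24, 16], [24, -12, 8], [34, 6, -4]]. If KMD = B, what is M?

Isolating M: multiply by K⁻¹ from the left and D⁻¹ from the right, so M = K⁻¹BD⁻¹.
det K = -2; the adjugate gives K⁻¹ = [[1, -2, 2], [-1, 2, -3/2], [2, -3, 5/2]].
det D = -4, so D⁻¹ = [[0, 0, 1/2], [0, -1, 1/2], [-1/2, -3/2, 1]].
K⁻¹B = [[12, 12, -8], [5, -9, 6], [-3, 3, -2]].
M = (K⁻¹B)D⁻¹ = [[4, 0, 4], [-3, 0, 4], [1, 0, -2]].

M = [[4, 0, 4], [-3, 0, 4], [1, 0, -2]]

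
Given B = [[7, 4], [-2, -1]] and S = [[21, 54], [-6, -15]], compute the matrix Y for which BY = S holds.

Y = [[3, 6], [0, 3]]

Since B multiplies Y on the left, Y = B⁻¹S.
det B = 1, so B⁻¹ = [[-1, -4], [2, 7]].
Y = B⁻¹S = [[-1, -4], [2, 7]] · [[21, 54], [-6, -15]] = [[3, 6], [0, 3]].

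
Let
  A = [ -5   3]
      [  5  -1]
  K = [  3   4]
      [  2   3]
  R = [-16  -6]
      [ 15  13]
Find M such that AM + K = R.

M = [[2, 2], [-3, 0]]

AM = R − K = [[-19, -10], [13, 10]].
Since A multiplies M on the left, M = A⁻¹(R − K).
det A = -10; the adjugate gives A⁻¹ = [[1/10, 3/10], [1/2, 1/2]].
M = A⁻¹(R − K) = [[2, 2], [-3, 0]].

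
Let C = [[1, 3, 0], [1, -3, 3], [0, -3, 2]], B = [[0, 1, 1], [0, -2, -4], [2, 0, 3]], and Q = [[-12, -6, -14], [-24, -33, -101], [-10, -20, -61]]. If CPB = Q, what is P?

Isolating P: multiply by C⁻¹ from the left and B⁻¹ from the right, so P = C⁻¹QB⁻¹.
C has determinant -3; C⁻¹ = [[-1, 2, -3], [2/3, -2/3, 1], [1, -1, 2]].
det B = -4, so B⁻¹ = [[3/2, 3/4, 1/2], [2, 1/2, 0], [-1, -1/2, 0]].
C⁻¹Q = [[-6, 0, -5], [-2, -2, -3], [-8, -13, -35]].
P = (C⁻¹Q)B⁻¹ = [[-4, -2, -3], [-4, -1, -1], [-3, 5, -4]].

P = [[-4, -2, -3], [-4, -1, -1], [-3, 5, -4]]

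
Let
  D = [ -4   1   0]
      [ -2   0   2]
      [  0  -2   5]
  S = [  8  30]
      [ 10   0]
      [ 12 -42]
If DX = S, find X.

D is on the left of X, so left-multiply by D⁻¹: X = D⁻¹S.
det D = -6, so D⁻¹ = [[-2/3, 5/6, -1/3], [-5/3, 10/3, -4/3], [-2/3, 4/3, -1/3]].
X = D⁻¹S = [[-2/3, 5/6, -1/3], [-5/3, 10/3, -4/3], [-2/3, 4/3, -1/3]] · [[8, 30], [10, 0], [12, -42]] = [[-1, -6], [4, 6], [4, -6]].

X = [[-1, -6], [4, 6], [4, -6]]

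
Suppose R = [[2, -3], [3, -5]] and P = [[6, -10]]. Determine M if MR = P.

Right-multiplying both sides by R⁻¹ gives M = PR⁻¹.
det R = -1, so R⁻¹ = [[5, -3], [3, -2]].
M = PR⁻¹ = [[6, -10]] · [[5, -3], [3, -2]] = [[0, 2]].

M = [[0, 2]]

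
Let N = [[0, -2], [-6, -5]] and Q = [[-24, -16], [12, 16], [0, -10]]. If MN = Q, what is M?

M = [[-2, 4], [-3, -2], [5, 0]]

Right-multiplying both sides by N⁻¹ gives M = QN⁻¹.
N has determinant -12; N⁻¹ = [[5/12, -1/6], [-1/2, 0]].
M = QN⁻¹ = [[-24, -16], [12, 16], [0, -10]] · [[5/12, -1/6], [-1/2, 0]] = [[-2, 4], [-3, -2], [5, 0]].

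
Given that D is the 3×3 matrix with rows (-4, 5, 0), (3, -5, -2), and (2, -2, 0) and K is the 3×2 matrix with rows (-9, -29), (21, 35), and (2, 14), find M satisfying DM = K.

M = [[-4, 6], [-5, -1], [-4, -6]]

Since D multiplies M on the left, M = D⁻¹K.
det D = -4, so D⁻¹ = [[1, 0, 5/2], [1, 0, 2], [-1, -1/2, -5/4]].
M = D⁻¹K = [[1, 0, 5/2], [1, 0, 2], [-1, -1/2, -5/4]] · [[-9, -29], [21, 35], [2, 14]] = [[-4, 6], [-5, -1], [-4, -6]].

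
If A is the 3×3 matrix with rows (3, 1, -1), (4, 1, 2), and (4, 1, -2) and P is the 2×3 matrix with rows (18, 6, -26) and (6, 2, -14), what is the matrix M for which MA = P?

M = [[6, -5, 5], [2, -3, 3]]

A is on the right of M, so right-multiply by A⁻¹: M = PA⁻¹.
A has determinant 4; A⁻¹ = [[-1, 1/4, 3/4], [4, -1/2, -5/2], [0, 1/4, -1/4]].
M = PA⁻¹ = [[18, 6, -26], [6, 2, -14]] · [[-1, 1/4, 3/4], [4, -1/2, -5/2], [0, 1/4, -1/4]] = [[6, -5, 5], [2, -3, 3]].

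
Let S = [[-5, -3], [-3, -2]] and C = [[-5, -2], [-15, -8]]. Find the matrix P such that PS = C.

S is on the right of P, so right-multiply by S⁻¹: P = CS⁻¹.
det S = 1; the adjugate gives S⁻¹ = [[-2, 3], [3, -5]].
P = CS⁻¹ = [[-5, -2], [-15, -8]] · [[-2, 3], [3, -5]] = [[4, -5], [6, -5]].

P = [[4, -5], [6, -5]]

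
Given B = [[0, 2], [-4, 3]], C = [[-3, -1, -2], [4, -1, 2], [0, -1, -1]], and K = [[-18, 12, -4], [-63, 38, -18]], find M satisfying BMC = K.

Left-multiply by B⁻¹ and right-multiply by C⁻¹: M = B⁻¹KC⁻¹.
det B = 8; the adjugate gives B⁻¹ = [[3/8, -1/4], [1/2, 0]].
det C = -5; the adjugate gives C⁻¹ = [[-3/5, -1/5, 4/5], [-4/5, -3/5, 2/5], [4/5, 3/5, -7/5]].
B⁻¹K = [[9, -5, 3], [-9, 6, -2]].
M = (B⁻¹K)C⁻¹ = [[1, 3, 1], [-1, -3, -2]].

M = [[1, 3, 1], [-1, -3, -2]]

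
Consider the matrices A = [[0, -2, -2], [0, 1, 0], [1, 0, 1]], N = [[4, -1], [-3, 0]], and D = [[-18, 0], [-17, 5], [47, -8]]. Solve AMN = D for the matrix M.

M = [[3, -3], [-5, -1], [5, -2]]

Left-multiply by A⁻¹ and right-multiply by N⁻¹: M = A⁻¹DN⁻¹.
A has determinant 2; A⁻¹ = [[1/2, 1, 1], [0, 1, 0], [-1/2, -1, 0]].
det N = -3, so N⁻¹ = [[0, -1/3], [-1, -4/3]].
A⁻¹D = [[21, -3], [-17, 5], [26, -5]].
M = (A⁻¹D)N⁻¹ = [[3, -3], [-5, -1], [5, -2]].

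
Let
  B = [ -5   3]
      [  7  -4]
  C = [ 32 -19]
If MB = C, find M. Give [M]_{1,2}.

1

Right-multiplying both sides by B⁻¹ gives M = CB⁻¹.
B has determinant -1; B⁻¹ = [[4, 3], [7, 5]].
M = CB⁻¹ = [[32, -19]] · [[4, 3], [7, 5]] = [[-5, 1]].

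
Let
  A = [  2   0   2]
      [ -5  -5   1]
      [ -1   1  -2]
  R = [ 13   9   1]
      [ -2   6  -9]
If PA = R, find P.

P = [[-4, -3, -6], [-3, -1, 1]]

A is on the right of P, so right-multiply by A⁻¹: P = RA⁻¹.
A has determinant -2; A⁻¹ = [[-9/2, -1, -5], [11/2, 1, 6], [5, 1, 5]].
P = RA⁻¹ = [[13, 9, 1], [-2, 6, -9]] · [[-9/2, -1, -5], [11/2, 1, 6], [5, 1, 5]] = [[-4, -3, -6], [-3, -1, 1]].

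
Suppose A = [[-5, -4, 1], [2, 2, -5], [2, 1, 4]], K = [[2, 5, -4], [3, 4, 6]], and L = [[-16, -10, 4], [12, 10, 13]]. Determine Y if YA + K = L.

YA = L − K = [[-18, -15, 8], [9, 6, 7]].
Right-multiplying both sides by A⁻¹ gives Y = (L − K)A⁻¹.
det A = 5, so A⁻¹ = [[13/5, 17/5, 18/5], [-18/5, -22/5, -23/5], [-2/5, -3/5, -2/5]].
Y = (L − K)A⁻¹ = [[4, 0, 1], [-1, 0, 2]].

Y = [[4, 0, 1], [-1, 0, 2]]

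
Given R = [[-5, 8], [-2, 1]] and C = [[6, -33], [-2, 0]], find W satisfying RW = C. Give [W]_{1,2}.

Since R multiplies W on the left, W = R⁻¹C.
R has determinant 11; R⁻¹ = [[1/11, -8/11], [2/11, -5/11]].
W = R⁻¹C = [[1/11, -8/11], [2/11, -5/11]] · [[6, -33], [-2, 0]] = [[2, -3], [2, -6]].

-3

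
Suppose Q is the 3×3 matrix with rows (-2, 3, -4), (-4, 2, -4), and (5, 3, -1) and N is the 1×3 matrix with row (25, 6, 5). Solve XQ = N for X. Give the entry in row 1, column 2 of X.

-3

Q is on the right of X, so right-multiply by Q⁻¹: X = NQ⁻¹.
Q has determinant -4; Q⁻¹ = [[-5/2, 9/4, 1], [6, -11/2, -2], [11/2, -21/4, -2]].
X = NQ⁻¹ = [[25, 6, 5]] · [[-5/2, 9/4, 1], [6, -11/2, -2], [11/2, -21/4, -2]] = [[1, -3, 3]].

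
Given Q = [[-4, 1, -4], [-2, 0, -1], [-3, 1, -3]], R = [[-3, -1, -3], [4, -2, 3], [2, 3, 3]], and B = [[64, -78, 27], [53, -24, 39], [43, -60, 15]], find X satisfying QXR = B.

X = [[4, -5, 0], [0, -3, -4], [1, 1, 5]]

X = Q⁻¹BR⁻¹ (apply Q⁻¹ on the left and R⁻¹ on the right).
det Q = 1; the adjugate gives Q⁻¹ = [[1, -1, -1], [-3, 0, 4], [-2, 1, 2]].
R has determinant 3; R⁻¹ = [[-5, -2, -3], [-2, -1, -1], [16/3, 7/3, 10/3]].
Q⁻¹B = [[-32, 6, -27], [-20, -6, -21], [11, 12, 15]].
X = (Q⁻¹B)R⁻¹ = [[4, -5, 0], [0, -3, -4], [1, 1, 5]].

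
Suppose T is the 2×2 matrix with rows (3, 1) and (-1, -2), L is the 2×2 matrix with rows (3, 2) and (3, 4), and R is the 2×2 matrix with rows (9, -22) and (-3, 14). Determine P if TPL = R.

Isolating P: multiply by T⁻¹ from the left and L⁻¹ from the right, so P = T⁻¹RL⁻¹.
det T = -5, so T⁻¹ = [[2/5, 1/5], [-1/5, -3/5]].
det L = 6, so L⁻¹ = [[2/3, -1/3], [-1/2, 1/2]].
T⁻¹R = [[3, -6], [0, -4]].
P = (T⁻¹R)L⁻¹ = [[5, -4], [2, -2]].

P = [[5, -4], [2, -2]]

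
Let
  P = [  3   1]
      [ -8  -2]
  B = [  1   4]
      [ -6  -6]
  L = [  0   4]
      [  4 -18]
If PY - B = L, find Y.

PY = L + B = [[1, 8], [-2, -24]].
Left-multiplying both sides by P⁻¹ gives Y = P⁻¹(L + B).
det P = 2; the adjugate gives P⁻¹ = [[-1, -1/2], [4, 3/2]].
Y = P⁻¹(L + B) = [[0, 4], [1, -4]].

Y = [[0, 4], [1, -4]]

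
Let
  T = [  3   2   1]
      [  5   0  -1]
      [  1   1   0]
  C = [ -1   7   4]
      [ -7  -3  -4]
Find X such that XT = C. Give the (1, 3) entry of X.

Right-multiplying both sides by T⁻¹ gives X = CT⁻¹.
T has determinant 6; T⁻¹ = [[1/6, 1/6, -1/3], [-1/6, -1/6, 4/3], [5/6, -1/6, -5/3]].
X = CT⁻¹ = [[-1, 7, 4], [-7, -3, -4]] · [[1/6, 1/6, -1/3], [-1/6, -1/6, 4/3], [5/6, -1/6, -5/3]] = [[2, -2, 3], [-4, 0, 5]].

3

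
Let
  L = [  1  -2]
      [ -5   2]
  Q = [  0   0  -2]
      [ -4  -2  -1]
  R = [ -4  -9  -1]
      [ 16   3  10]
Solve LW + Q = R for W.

LW = R − Q = [[-4, -9, 1], [20, 5, 11]].
Since L multiplies W on the left, W = L⁻¹(R − Q).
det L = -8; the adjugate gives L⁻¹ = [[-1/4, -1/4], [-5/8, -1/8]].
W = L⁻¹(R − Q) = [[-4, 1, -3], [0, 5, -2]].

W = [[-4, 1, -3], [0, 5, -2]]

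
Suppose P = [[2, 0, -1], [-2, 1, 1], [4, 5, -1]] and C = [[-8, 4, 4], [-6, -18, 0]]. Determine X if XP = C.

X = [[0, 4, 0], [0, -3, -3]]

Right-multiplying both sides by P⁻¹ gives X = CP⁻¹.
P has determinant 2; P⁻¹ = [[-3, -5/2, 1/2], [1, 1, 0], [-7, -5, 1]].
X = CP⁻¹ = [[-8, 4, 4], [-6, -18, 0]] · [[-3, -5/2, 1/2], [1, 1, 0], [-7, -5, 1]] = [[0, 4, 0], [0, -3, -3]].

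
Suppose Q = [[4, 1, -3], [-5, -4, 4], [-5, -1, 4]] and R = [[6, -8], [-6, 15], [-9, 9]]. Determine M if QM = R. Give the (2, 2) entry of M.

Q is on the left of M, so left-multiply by Q⁻¹: M = Q⁻¹R.
det Q = -3; the adjugate gives Q⁻¹ = [[4, 1/3, 8/3], [0, -1/3, 1/3], [5, 1/3, 11/3]].
M = Q⁻¹R = [[4, 1/3, 8/3], [0, -1/3, 1/3], [5, 1/3, 11/3]] · [[6, -8], [-6, 15], [-9, 9]] = [[-2, -3], [-1, -2], [-5, -2]].

-2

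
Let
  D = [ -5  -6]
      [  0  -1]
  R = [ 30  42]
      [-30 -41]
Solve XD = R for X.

Right-multiplying both sides by D⁻¹ gives X = RD⁻¹.
det D = 5, so D⁻¹ = [[-1/5, 6/5], [0, -1]].
X = RD⁻¹ = [[30, 42], [-30, -41]] · [[-1/5, 6/5], [0, -1]] = [[-6, -6], [6, 5]].

X = [[-6, -6], [6, 5]]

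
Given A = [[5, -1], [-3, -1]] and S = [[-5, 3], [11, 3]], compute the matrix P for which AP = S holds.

Left-multiplying both sides by A⁻¹ gives P = A⁻¹S.
det A = -8, so A⁻¹ = [[1/8, -1/8], [-3/8, -5/8]].
P = A⁻¹S = [[1/8, -1/8], [-3/8, -5/8]] · [[-5, 3], [11, 3]] = [[-2, 0], [-5, -3]].

P = [[-2, 0], [-5, -3]]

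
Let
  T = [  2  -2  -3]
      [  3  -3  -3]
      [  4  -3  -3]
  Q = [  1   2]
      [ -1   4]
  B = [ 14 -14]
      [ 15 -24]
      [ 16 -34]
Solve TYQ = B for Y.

Y = T⁻¹BQ⁻¹ (apply T⁻¹ on the left and Q⁻¹ on the right).
T has determinant -3; T⁻¹ = [[0, -1, 1], [1, -2, 1], [-1, 2/3, 0]].
Q has determinant 6; Q⁻¹ = [[2/3, -1/3], [1/6, 1/6]].
T⁻¹B = [[1, -10], [0, 0], [-4, -2]].
Y = (T⁻¹B)Q⁻¹ = [[-1, -2], [0, 0], [-3, 1]].

Y = [[-1, -2], [0, 0], [-3, 1]]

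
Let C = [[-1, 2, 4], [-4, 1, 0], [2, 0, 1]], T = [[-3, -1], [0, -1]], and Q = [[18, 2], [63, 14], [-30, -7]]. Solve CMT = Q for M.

Left-multiply by C⁻¹ and right-multiply by T⁻¹: M = C⁻¹QT⁻¹.
det C = -1; the adjugate gives C⁻¹ = [[-1, 2, 4], [-4, 9, 16], [2, -4, -7]].
det T = 3; the adjugate gives T⁻¹ = [[-1/3, 1/3], [0, -1]].
C⁻¹Q = [[-12, -2], [15, 6], [-6, -3]].
M = (C⁻¹Q)T⁻¹ = [[4, -2], [-5, -1], [2, 1]].

M = [[4, -2], [-5, -1], [2, 1]]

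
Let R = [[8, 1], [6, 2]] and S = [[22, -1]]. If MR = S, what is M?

Right-multiplying both sides by R⁻¹ gives M = SR⁻¹.
det R = 10, so R⁻¹ = [[1/5, -1/10], [-3/5, 4/5]].
M = SR⁻¹ = [[22, -1]] · [[1/5, -1/10], [-3/5, 4/5]] = [[5, -3]].

M = [[5, -3]]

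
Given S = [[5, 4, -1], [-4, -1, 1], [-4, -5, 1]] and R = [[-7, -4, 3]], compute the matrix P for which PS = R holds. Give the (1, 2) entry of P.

Right-multiplying both sides by S⁻¹ gives P = RS⁻¹.
S has determinant 4; S⁻¹ = [[1, 1/4, 3/4], [0, 1/4, -1/4], [4, 9/4, 11/4]].
P = RS⁻¹ = [[-7, -4, 3]] · [[1, 1/4, 3/4], [0, 1/4, -1/4], [4, 9/4, 11/4]] = [[5, 4, 4]].

4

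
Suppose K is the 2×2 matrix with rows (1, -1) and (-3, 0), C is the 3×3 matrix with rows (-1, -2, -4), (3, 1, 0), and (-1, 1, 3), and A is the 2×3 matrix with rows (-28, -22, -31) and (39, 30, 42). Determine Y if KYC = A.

Left-multiply by K⁻¹ and right-multiply by C⁻¹: Y = K⁻¹AC⁻¹.
det K = -3; the adjugate gives K⁻¹ = [[0, -1/3], [-1, -1/3]].
det C = -1, so C⁻¹ = [[-3, -2, -4], [9, 7, 12], [-4, -3, -5]].
K⁻¹A = [[-13, -10, -14], [15, 12, 17]].
Y = (K⁻¹A)C⁻¹ = [[5, -2, 2], [-5, 3, -1]].

Y = [[5, -2, 2], [-5, 3, -1]]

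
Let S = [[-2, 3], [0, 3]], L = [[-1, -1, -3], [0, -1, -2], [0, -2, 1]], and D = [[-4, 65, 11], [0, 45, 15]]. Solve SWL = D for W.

Left-multiply by S⁻¹ and right-multiply by L⁻¹: W = S⁻¹DL⁻¹.
S has determinant -6; S⁻¹ = [[-1/2, 1/2], [0, 1/3]].
det L = 5; the adjugate gives L⁻¹ = [[-1, 7/5, -1/5], [0, -1/5, -2/5], [0, -2/5, 1/5]].
S⁻¹D = [[2, -10, 2], [0, 15, 5]].
W = (S⁻¹D)L⁻¹ = [[-2, 4, 4], [0, -5, -5]].

W = [[-2, 4, 4], [0, -5, -5]]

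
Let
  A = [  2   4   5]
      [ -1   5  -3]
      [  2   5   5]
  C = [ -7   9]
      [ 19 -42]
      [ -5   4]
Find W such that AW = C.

Since A multiplies W on the left, W = A⁻¹C.
det A = 1; the adjugate gives A⁻¹ = [[40, 5, -37], [-1, 0, 1], [-15, -2, 14]].
W = A⁻¹C = [[40, 5, -37], [-1, 0, 1], [-15, -2, 14]] · [[-7, 9], [19, -42], [-5, 4]] = [[0, 2], [2, -5], [-3, 5]].

W = [[0, 2], [2, -5], [-3, 5]]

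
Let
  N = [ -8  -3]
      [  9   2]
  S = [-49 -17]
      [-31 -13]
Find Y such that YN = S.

N is on the right of Y, so right-multiply by N⁻¹: Y = SN⁻¹.
N has determinant 11; N⁻¹ = [[2/11, 3/11], [-9/11, -8/11]].
Y = SN⁻¹ = [[-49, -17], [-31, -13]] · [[2/11, 3/11], [-9/11, -8/11]] = [[5, -1], [5, 1]].

Y = [[5, -1], [5, 1]]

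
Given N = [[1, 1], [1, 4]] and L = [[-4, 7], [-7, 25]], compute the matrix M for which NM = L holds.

M = [[-3, 1], [-1, 6]]

Left-multiplying both sides by N⁻¹ gives M = N⁻¹L.
det N = 3; the adjugate gives N⁻¹ = [[4/3, -1/3], [-1/3, 1/3]].
M = N⁻¹L = [[4/3, -1/3], [-1/3, 1/3]] · [[-4, 7], [-7, 25]] = [[-3, 1], [-1, 6]].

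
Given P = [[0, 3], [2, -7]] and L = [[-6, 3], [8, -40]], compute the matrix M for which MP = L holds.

M = [[-6, -3], [-4, 4]]

Since P sits to the right of M, M = LP⁻¹.
det P = -6; the adjugate gives P⁻¹ = [[7/6, 1/2], [1/3, 0]].
M = LP⁻¹ = [[-6, 3], [8, -40]] · [[7/6, 1/2], [1/3, 0]] = [[-6, -3], [-4, 4]].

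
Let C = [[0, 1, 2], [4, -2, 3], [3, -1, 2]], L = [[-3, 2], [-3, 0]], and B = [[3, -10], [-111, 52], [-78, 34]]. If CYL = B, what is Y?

Y = C⁻¹BL⁻¹ (apply C⁻¹ on the left and L⁻¹ on the right).
C has determinant 5; C⁻¹ = [[-1/5, -4/5, 7/5], [1/5, -6/5, 8/5], [2/5, 3/5, -4/5]].
det L = 6; the adjugate gives L⁻¹ = [[0, -1/3], [1/2, -1/2]].
C⁻¹B = [[-21, 8], [9, -10], [-3, 0]].
Y = (C⁻¹B)L⁻¹ = [[4, 3], [-5, 2], [0, 1]].

Y = [[4, 3], [-5, 2], [0, 1]]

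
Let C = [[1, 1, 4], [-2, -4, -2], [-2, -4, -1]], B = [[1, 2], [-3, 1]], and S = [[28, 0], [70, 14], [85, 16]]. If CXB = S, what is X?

X = [[-5, 3], [-3, 5], [3, -4]]

Isolating X: multiply by C⁻¹ from the left and B⁻¹ from the right, so X = C⁻¹SB⁻¹.
det C = -2, so C⁻¹ = [[2, 15/2, -7], [-1, -7/2, 3], [0, -1, 1]].
det B = 7, so B⁻¹ = [[1/7, -2/7], [3/7, 1/7]].
C⁻¹S = [[-14, -7], [-18, -1], [15, 2]].
X = (C⁻¹S)B⁻¹ = [[-5, 3], [-3, 5], [3, -4]].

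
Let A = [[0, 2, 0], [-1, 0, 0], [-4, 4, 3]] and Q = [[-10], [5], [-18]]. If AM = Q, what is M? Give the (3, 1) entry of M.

Left-multiplying both sides by A⁻¹ gives M = A⁻¹Q.
A has determinant 6; A⁻¹ = [[0, -1, 0], [1/2, 0, 0], [-2/3, -4/3, 1/3]].
M = A⁻¹Q = [[0, -1, 0], [1/2, 0, 0], [-2/3, -4/3, 1/3]] · [[-10], [5], [-18]] = [[-5], [-5], [-6]].

-6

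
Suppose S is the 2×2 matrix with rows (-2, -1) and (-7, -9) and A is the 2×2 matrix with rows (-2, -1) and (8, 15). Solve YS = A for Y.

Y = [[1, 0], [3, -2]]

Since S sits to the right of Y, Y = AS⁻¹.
S has determinant 11; S⁻¹ = [[-9/11, 1/11], [7/11, -2/11]].
Y = AS⁻¹ = [[-2, -1], [8, 15]] · [[-9/11, 1/11], [7/11, -2/11]] = [[1, 0], [3, -2]].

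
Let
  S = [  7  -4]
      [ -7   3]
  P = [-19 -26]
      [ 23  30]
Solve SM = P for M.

S is on the left of M, so left-multiply by S⁻¹: M = S⁻¹P.
det S = -7, so S⁻¹ = [[-3/7, -4/7], [-1, -1]].
M = S⁻¹P = [[-3/7, -4/7], [-1, -1]] · [[-19, -26], [23, 30]] = [[-5, -6], [-4, -4]].

M = [[-5, -6], [-4, -4]]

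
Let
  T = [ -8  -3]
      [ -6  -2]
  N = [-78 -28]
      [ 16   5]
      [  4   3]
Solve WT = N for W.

W = [[6, 5], [1, -4], [-5, 6]]

Right-multiplying both sides by T⁻¹ gives W = NT⁻¹.
det T = -2; the adjugate gives T⁻¹ = [[1, -3/2], [-3, 4]].
W = NT⁻¹ = [[-78, -28], [16, 5], [4, 3]] · [[1, -3/2], [-3, 4]] = [[6, 5], [1, -4], [-5, 6]].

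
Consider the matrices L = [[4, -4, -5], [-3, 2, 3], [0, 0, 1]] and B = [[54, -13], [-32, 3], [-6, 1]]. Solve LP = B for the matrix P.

Since L multiplies P on the left, P = L⁻¹B.
det L = -4, so L⁻¹ = [[-1/2, -1, 1/2], [-3/4, -1, -3/4], [0, 0, 1]].
P = L⁻¹B = [[-1/2, -1, 1/2], [-3/4, -1, -3/4], [0, 0, 1]] · [[54, -13], [-32, 3], [-6, 1]] = [[2, 4], [-4, 6], [-6, 1]].

P = [[2, 4], [-4, 6], [-6, 1]]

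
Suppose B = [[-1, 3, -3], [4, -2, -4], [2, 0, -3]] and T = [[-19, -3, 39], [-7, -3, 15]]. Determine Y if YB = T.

Y = [[-5, -6, 0], [-1, 0, -4]]

B is on the right of Y, so right-multiply by B⁻¹: Y = TB⁻¹.
B has determinant -6; B⁻¹ = [[-1, -3/2, 3], [-2/3, -3/2, 8/3], [-2/3, -1, 5/3]].
Y = TB⁻¹ = [[-19, -3, 39], [-7, -3, 15]] · [[-1, -3/2, 3], [-2/3, -3/2, 8/3], [-2/3, -1, 5/3]] = [[-5, -6, 0], [-1, 0, -4]].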